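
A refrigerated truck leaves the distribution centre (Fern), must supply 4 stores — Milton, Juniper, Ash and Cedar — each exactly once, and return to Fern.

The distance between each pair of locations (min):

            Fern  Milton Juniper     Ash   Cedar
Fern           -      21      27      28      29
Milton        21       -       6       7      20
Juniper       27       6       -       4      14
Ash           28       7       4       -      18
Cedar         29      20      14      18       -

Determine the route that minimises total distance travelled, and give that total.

There are 12 distinct closed tours to check (reversals are equivalent).
Fern→Milton→Juniper→Ash→Cedar→Fern: 21+6+4+18+29 = 78
Fern→Milton→Juniper→Cedar→Ash→Fern: 21+6+14+18+28 = 87
Fern→Milton→Ash→Juniper→Cedar→Fern: 21+7+4+14+29 = 75
Fern→Milton→Ash→Cedar→Juniper→Fern: 21+7+18+14+27 = 87
Fern→Milton→Cedar→Juniper→Ash→Fern: 21+20+14+4+28 = 87
Fern→Milton→Cedar→Ash→Juniper→Fern: 21+20+18+4+27 = 90
Fern→Juniper→Milton→Ash→Cedar→Fern: 27+6+7+18+29 = 87
Fern→Juniper→Milton→Cedar→Ash→Fern: 27+6+20+18+28 = 99
Fern→Juniper→Ash→Milton→Cedar→Fern: 27+4+7+20+29 = 87
Fern→Juniper→Cedar→Milton→Ash→Fern: 27+14+20+7+28 = 96
Fern→Ash→Milton→Juniper→Cedar→Fern: 28+7+6+14+29 = 84
Fern→Ash→Juniper→Milton→Cedar→Fern: 28+4+6+20+29 = 87
The minimum is 75.
One optimal route: Fern → Milton → Ash → Juniper → Cedar → Fern (or its reverse).

Minimum total distance: 75 min.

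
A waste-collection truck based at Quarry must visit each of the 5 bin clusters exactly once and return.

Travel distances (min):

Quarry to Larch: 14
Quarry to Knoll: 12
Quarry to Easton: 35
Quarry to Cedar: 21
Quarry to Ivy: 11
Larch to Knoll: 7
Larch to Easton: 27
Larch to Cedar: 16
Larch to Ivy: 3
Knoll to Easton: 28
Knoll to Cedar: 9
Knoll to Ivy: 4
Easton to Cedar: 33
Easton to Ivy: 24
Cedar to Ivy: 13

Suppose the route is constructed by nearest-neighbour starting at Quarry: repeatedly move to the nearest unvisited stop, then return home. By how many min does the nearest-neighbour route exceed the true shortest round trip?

Excess over optimum: 3 min.

From Quarry: Ivy=11, Knoll=12, Larch=14, Cedar=21, Easton=35 → choose Ivy (11).
From Ivy: Larch=3, Knoll=4, Cedar=13, Easton=24 → choose Larch (3).
From Larch: Knoll=7, Cedar=16, Easton=27 → choose Knoll (7).
From Knoll: Cedar=9, Easton=28 → choose Cedar (9).
From Cedar: Easton=33 → choose Easton (33).
NN route Quarry → Ivy → Larch → Knoll → Cedar → Easton → Quarry costs 98.
Optimal: Quarry → Larch → Ivy → Easton → Cedar → Knoll → Quarry costs 95 (by enumerating all 60 distinct tours).
Excess = 98 − 95 = 3.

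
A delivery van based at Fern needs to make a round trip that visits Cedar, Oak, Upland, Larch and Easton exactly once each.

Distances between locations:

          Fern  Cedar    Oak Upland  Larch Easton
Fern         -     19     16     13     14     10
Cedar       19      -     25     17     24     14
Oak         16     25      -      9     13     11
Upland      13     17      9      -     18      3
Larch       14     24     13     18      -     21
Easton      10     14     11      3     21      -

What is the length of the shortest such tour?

72 — the shortest possible round trip.

There are 60 distinct closed tours to check (reversals are equivalent).
Fern-Cedar-Oak-Upland-Larch-Easton-Fern: 19+25+9+18+21+10 = 102
Fern-Cedar-Oak-Upland-Easton-Larch-Fern: 19+25+9+3+21+14 = 91
Fern-Cedar-Oak-Larch-Upland-Easton-Fern: 19+25+13+18+3+10 = 88
Fern-Cedar-Oak-Larch-Easton-Upland-Fern: 19+25+13+21+3+13 = 94
Fern-Cedar-Oak-Easton-Upland-Larch-Fern: 19+25+11+3+18+14 = 90
Fern-Cedar-Oak-Easton-Larch-Upland-Fern: 19+25+11+21+18+13 = 107
Fern-Cedar-Upland-Oak-Larch-Easton-Fern: 19+17+9+13+21+10 = 89
Fern-Cedar-Upland-Oak-Easton-Larch-Fern: 19+17+9+11+21+14 = 91
Fern-Cedar-Upland-Larch-Oak-Easton-Fern: 19+17+18+13+11+10 = 88
Fern-Cedar-Upland-Larch-Easton-Oak-Fern: 19+17+18+21+11+16 = 102
Fern-Cedar-Upland-Easton-Oak-Larch-Fern: 19+17+3+11+13+14 = 77
Fern-Cedar-Upland-Easton-Larch-Oak-Fern: 19+17+3+21+13+16 = 89
Fern-Cedar-Larch-Oak-Upland-Easton-Fern: 19+24+13+9+3+10 = 78
Fern-Cedar-Larch-Oak-Easton-Upland-Fern: 19+24+13+11+3+13 = 83
… (46 more)
Fern-Cedar-Easton-Upland-Oak-Larch-Fern: 19+14+3+9+13+14 = 72  ← best
The minimum is 72.
One optimal route: Fern → Cedar → Easton → Upland → Oak → Larch → Fern (or its reverse).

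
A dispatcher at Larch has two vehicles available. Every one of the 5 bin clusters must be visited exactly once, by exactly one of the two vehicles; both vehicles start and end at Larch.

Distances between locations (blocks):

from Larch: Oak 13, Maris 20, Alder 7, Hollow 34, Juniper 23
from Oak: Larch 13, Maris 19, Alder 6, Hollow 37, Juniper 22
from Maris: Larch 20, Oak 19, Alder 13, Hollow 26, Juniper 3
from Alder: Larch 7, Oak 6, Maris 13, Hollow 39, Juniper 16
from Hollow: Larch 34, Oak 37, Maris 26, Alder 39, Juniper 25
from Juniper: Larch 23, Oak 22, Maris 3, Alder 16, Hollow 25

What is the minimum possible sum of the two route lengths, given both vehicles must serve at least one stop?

108 blocks — the smallest possible combined total.

Try each way of splitting the stops between the two vehicles (each non-empty) and, for each split, find the best tour for each vehicle:
  {Oak} + {Maris, Alder, Hollow, Juniper}: 26 + 82 = 108
  {Maris} + {Oak, Alder, Hollow, Juniper}: 40 + 94 = 134
  {Oak, Maris} + {Alder, Hollow, Juniper}: 52 + 82 = 134
  {Alder} + {Oak, Maris, Hollow, Juniper}: 14 + 94 = 108
  {Oak, Alder} + {Maris, Hollow, Juniper}: 26 + 82 = 108
  {Maris, Alder} + {Oak, Hollow, Juniper}: 40 + 94 = 134
  … (15 splits in total)
Best: vehicle 1 Larch → Oak → Larch = 26; vehicle 2 Larch → Alder → Maris → Juniper → Hollow → Larch = 82; combined 108.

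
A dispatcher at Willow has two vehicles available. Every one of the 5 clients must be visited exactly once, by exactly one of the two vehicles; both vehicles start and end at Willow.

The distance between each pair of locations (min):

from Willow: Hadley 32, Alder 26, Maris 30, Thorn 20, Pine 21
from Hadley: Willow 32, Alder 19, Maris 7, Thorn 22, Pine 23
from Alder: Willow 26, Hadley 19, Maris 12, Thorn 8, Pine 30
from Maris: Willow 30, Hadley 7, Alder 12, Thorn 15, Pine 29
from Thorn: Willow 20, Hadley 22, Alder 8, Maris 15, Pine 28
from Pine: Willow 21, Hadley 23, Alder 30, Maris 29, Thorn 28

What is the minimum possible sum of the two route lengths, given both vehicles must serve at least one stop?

Minimum combined distance: 121 min.

Try each way of splitting the stops between the two vehicles (each non-empty) and, for each split, find the best tour for each vehicle:
  {Hadley} + {Alder, Maris, Thorn, Pine}: 64 + 90 = 154
  {Alder} + {Hadley, Maris, Thorn, Pine}: 52 + 86 = 138
  {Hadley, Alder} + {Maris, Thorn, Pine}: 77 + 85 = 162
  {Maris} + {Hadley, Alder, Thorn, Pine}: 60 + 91 = 151
  {Hadley, Maris} + {Alder, Thorn, Pine}: 69 + 79 = 148
  {Alder, Maris} + {Hadley, Thorn, Pine}: 68 + 86 = 154
  … (15 splits in total)
  {Hadley, Alder, Maris, Thorn} + {Pine}: 79 + 42 = 121  ← best
Best: vehicle 1 Willow → Hadley → Maris → Alder → Thorn → Willow = 79; vehicle 2 Willow → Pine → Willow = 42; combined 121.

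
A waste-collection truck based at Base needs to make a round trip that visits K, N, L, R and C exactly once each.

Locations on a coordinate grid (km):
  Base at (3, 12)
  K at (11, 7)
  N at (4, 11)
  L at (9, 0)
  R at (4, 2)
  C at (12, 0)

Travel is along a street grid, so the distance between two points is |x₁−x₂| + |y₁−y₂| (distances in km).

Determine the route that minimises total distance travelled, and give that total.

Base→K→N→L→R→C→Base: 13+11+16+7+10+21 = 78
Base→K→N→L→C→R→Base: 13+11+16+3+10+11 = 64
Base→K→N→R→L→C→Base: 13+11+9+7+3+21 = 64
Base→K→N→R→C→L→Base: 13+11+9+10+3+18 = 64
Base→K→N→C→L→R→Base: 13+11+19+3+7+11 = 64
Base→K→N→C→R→L→Base: 13+11+19+10+7+18 = 78
Base→K→L→N→R→C→Base: 13+9+16+9+10+21 = 78
Base→K→L→N→C→R→Base: 13+9+16+19+10+11 = 78
Base→K→L→R→N→C→Base: 13+9+7+9+19+21 = 78
Base→K→L→R→C→N→Base: 13+9+7+10+19+2 = 60
Base→K→L→C→N→R→Base: 13+9+3+19+9+11 = 64
Base→K→L→C→R→N→Base: 13+9+3+10+9+2 = 46
Base→K→R→N→L→C→Base: 13+12+9+16+3+21 = 74
Base→K→R→N→C→L→Base: 13+12+9+19+3+18 = 74
… (46 more)
Base→K→C→L→R→N→Base: 13+8+3+7+9+2 = 42  ← best
The minimum is 42.
One optimal route: Base → K → C → L → R → N → Base (or its reverse).

42 km — the shortest possible round trip.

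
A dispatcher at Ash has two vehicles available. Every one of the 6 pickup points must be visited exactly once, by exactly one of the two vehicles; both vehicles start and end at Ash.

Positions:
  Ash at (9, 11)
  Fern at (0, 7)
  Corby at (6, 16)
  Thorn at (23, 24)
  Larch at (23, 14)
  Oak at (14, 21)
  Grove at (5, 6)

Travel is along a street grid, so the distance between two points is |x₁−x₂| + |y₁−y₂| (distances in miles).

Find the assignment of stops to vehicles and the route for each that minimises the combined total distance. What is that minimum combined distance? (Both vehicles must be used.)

Check every non-empty split of the stops between the two vehicles; for each half take its own optimal tour:
  {Fern} + {Corby, Thorn, Larch, Oak, Grove}: 26 + 72 = 98
  {Corby} + {Fern, Thorn, Larch, Oak, Grove}: 16 + 82 = 98
  {Fern, Corby} + {Thorn, Larch, Oak, Grove}: 36 + 72 = 108
  {Thorn} + {Fern, Corby, Larch, Oak, Grove}: 54 + 76 = 130
  {Fern, Thorn} + {Corby, Larch, Oak, Grove}: 80 + 66 = 146
  {Corby, Thorn} + {Fern, Larch, Oak, Grove}: 60 + 76 = 136
  … (31 splits in total)
  {Corby, Thorn, Larch, Oak} + {Fern, Grove}: 60 + 28 = 88  ← best
Best: vehicle 1 Ash → Corby → Oak → Thorn → Larch → Ash = 60; vehicle 2 Ash → Fern → Grove → Ash = 28; combined 88.

Minimum combined distance: 88 miles.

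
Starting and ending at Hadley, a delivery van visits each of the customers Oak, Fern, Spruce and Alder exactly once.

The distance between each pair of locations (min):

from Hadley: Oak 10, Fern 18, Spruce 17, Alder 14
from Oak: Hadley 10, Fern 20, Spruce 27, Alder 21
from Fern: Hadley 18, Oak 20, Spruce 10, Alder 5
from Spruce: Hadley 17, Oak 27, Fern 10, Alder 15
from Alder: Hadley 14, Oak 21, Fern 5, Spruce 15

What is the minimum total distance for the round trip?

There are 12 distinct closed tours to check (reversals are equivalent).
Hadley → Oak → Fern → Spruce → Alder → Hadley: 10+20+10+15+14 = 69
Hadley → Oak → Fern → Alder → Spruce → Hadley: 10+20+5+15+17 = 67
Hadley → Oak → Spruce → Fern → Alder → Hadley: 10+27+10+5+14 = 66
Hadley → Oak → Spruce → Alder → Fern → Hadley: 10+27+15+5+18 = 75
Hadley → Oak → Alder → Fern → Spruce → Hadley: 10+21+5+10+17 = 63
Hadley → Oak → Alder → Spruce → Fern → Hadley: 10+21+15+10+18 = 74
Hadley → Fern → Oak → Spruce → Alder → Hadley: 18+20+27+15+14 = 94
Hadley → Fern → Oak → Alder → Spruce → Hadley: 18+20+21+15+17 = 91
Hadley → Fern → Spruce → Oak → Alder → Hadley: 18+10+27+21+14 = 90
Hadley → Fern → Alder → Oak → Spruce → Hadley: 18+5+21+27+17 = 88
Hadley → Spruce → Oak → Fern → Alder → Hadley: 17+27+20+5+14 = 83
Hadley → Spruce → Fern → Oak → Alder → Hadley: 17+10+20+21+14 = 82
The minimum is 63.
One optimal route: Hadley → Oak → Alder → Fern → Spruce → Hadley (or its reverse).

63 min — the shortest possible round trip.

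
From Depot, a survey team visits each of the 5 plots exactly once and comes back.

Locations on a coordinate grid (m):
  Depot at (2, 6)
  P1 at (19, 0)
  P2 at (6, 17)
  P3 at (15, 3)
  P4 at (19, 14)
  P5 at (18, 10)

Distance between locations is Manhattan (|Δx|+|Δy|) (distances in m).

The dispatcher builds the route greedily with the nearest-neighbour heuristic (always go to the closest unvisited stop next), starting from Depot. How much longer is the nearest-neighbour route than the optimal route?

6 m longer than the optimal tour.

From Depot: P2=15, P3=16, P5=20, P1=23, P4=25 → choose P2 (15).
From P2: P4=16, P5=19, P3=23, P1=30 → choose P4 (16).
From P4: P5=5, P1=14, P3=15 → choose P5 (5).
From P5: P3=10, P1=11 → choose P3 (10).
From P3: P1=7 → choose P1 (7).
NN route Depot → P2 → P4 → P5 → P3 → P1 → Depot costs 76.
Optimal: Depot → P2 → P4 → P5 → P1 → P3 → Depot costs 70 (by enumerating all 60 distinct tours).
Excess = 76 − 70 = 6.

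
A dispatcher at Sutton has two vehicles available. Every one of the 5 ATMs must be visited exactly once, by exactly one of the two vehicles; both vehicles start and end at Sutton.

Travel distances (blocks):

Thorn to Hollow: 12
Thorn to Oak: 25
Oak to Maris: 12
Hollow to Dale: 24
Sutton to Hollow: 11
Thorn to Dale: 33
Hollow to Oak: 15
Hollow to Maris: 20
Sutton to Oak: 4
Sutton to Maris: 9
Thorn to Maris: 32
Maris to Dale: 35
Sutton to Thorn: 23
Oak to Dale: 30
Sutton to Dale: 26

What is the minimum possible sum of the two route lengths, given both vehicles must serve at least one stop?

Try each way of splitting the stops between the two vehicles (each non-empty) and, for each split, find the best tour for each vehicle:
  {Thorn} + {Hollow, Oak, Maris, Dale}: 46 + 86 = 132
  {Hollow} + {Thorn, Oak, Maris, Dale}: 22 + 105 = 127
  {Thorn, Hollow} + {Oak, Maris, Dale}: 46 + 77 = 123
  {Oak} + {Thorn, Hollow, Maris, Dale}: 8 + 100 = 108
  {Thorn, Oak} + {Hollow, Maris, Dale}: 52 + 79 = 131
  {Hollow, Oak} + {Thorn, Maris, Dale}: 30 + 100 = 130
  … (15 splits in total)
  {Oak, Maris} + {Thorn, Hollow, Dale}: 25 + 82 = 107  ← best
Best: vehicle 1 Sutton → Oak → Maris → Sutton = 25; vehicle 2 Sutton → Hollow → Thorn → Dale → Sutton = 82; combined 107.

107 blocks — the smallest possible combined total.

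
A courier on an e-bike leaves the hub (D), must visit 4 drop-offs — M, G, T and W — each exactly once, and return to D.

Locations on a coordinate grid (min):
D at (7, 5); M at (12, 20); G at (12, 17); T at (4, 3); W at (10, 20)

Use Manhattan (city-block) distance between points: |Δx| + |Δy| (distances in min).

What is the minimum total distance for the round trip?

Minimum total distance: 50 min.

With 4 stops there are 4!/2 = 12 distinct round trips (a route and its reverse cost the same).
D→M→G→T→W→D: 20+3+22+23+18 = 86
D→M→G→W→T→D: 20+3+5+23+5 = 56
D→M→T→G→W→D: 20+25+22+5+18 = 90
D→M→T→W→G→D: 20+25+23+5+17 = 90
D→M→W→G→T→D: 20+2+5+22+5 = 54
D→M→W→T→G→D: 20+2+23+22+17 = 84
D→G→M→T→W→D: 17+3+25+23+18 = 86
D→G→M→W→T→D: 17+3+2+23+5 = 50
D→G→T→M→W→D: 17+22+25+2+18 = 84
D→G→W→M→T→D: 17+5+2+25+5 = 54
D→T→M→G→W→D: 5+25+3+5+18 = 56
D→T→G→M→W→D: 5+22+3+2+18 = 50
The minimum is 50.
One optimal route: D → G → M → W → T → D (or its reverse).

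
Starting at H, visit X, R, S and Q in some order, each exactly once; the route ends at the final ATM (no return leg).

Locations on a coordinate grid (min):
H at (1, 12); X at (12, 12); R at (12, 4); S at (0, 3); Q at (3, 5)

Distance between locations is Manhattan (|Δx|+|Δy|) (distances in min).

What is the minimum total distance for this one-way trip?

There are 4! = 24 possible orderings.
H → X → R → S → Q: 11+8+13+5 = 37
H → X → R → Q → S: 11+8+10+5 = 34
H → X → S → R → Q: 11+21+13+10 = 55
H → X → S → Q → R: 11+21+5+10 = 47
H → X → Q → R → S: 11+16+10+13 = 50
H → X → Q → S → R: 11+16+5+13 = 45
H → R → X → S → Q: 19+8+21+5 = 53
H → R → X → Q → S: 19+8+16+5 = 48
H → R → S → X → Q: 19+13+21+16 = 69
H → R → S → Q → X: 19+13+5+16 = 53
H → R → Q → X → S: 19+10+16+21 = 66
H → R → Q → S → X: 19+10+5+21 = 55
H → S → X → R → Q: 10+21+8+10 = 49
H → S → X → Q → R: 10+21+16+10 = 57
… (10 more)
H → S → Q → R → X: 10+5+10+8 = 33  ← best
The minimum is 33.
One shortest path: H → S → Q → R → X.

Shortest open route: 33 min.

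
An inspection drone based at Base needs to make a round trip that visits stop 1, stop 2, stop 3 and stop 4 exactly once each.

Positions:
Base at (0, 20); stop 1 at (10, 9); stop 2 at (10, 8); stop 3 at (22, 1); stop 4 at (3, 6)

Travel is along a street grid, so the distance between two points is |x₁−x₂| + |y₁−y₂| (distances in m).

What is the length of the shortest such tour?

Base-stop 1-stop 2-stop 3-stop 4-Base: 21+1+19+24+17 = 82
Base-stop 1-stop 2-stop 4-stop 3-Base: 21+1+9+24+41 = 96
Base-stop 1-stop 3-stop 2-stop 4-Base: 21+20+19+9+17 = 86
Base-stop 1-stop 3-stop 4-stop 2-Base: 21+20+24+9+22 = 96
Base-stop 1-stop 4-stop 2-stop 3-Base: 21+10+9+19+41 = 100
Base-stop 1-stop 4-stop 3-stop 2-Base: 21+10+24+19+22 = 96
Base-stop 2-stop 1-stop 3-stop 4-Base: 22+1+20+24+17 = 84
Base-stop 2-stop 1-stop 4-stop 3-Base: 22+1+10+24+41 = 98
Base-stop 2-stop 3-stop 1-stop 4-Base: 22+19+20+10+17 = 88
Base-stop 2-stop 4-stop 1-stop 3-Base: 22+9+10+20+41 = 102
Base-stop 3-stop 1-stop 2-stop 4-Base: 41+20+1+9+17 = 88
Base-stop 3-stop 2-stop 1-stop 4-Base: 41+19+1+10+17 = 88
The minimum is 82.
One optimal route: Base → stop 1 → stop 2 → stop 3 → stop 4 → Base (or its reverse).

82 m — the shortest possible round trip.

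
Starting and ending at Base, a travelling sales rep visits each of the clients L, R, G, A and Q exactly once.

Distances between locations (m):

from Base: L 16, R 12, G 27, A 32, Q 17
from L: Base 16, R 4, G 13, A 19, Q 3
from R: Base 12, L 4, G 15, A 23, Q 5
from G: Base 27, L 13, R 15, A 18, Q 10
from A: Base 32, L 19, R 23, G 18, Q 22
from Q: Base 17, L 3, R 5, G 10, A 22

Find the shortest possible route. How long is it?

79 m — the shortest possible round trip.

Base→L→R→G→A→Q→Base: 16+4+15+18+22+17 = 92
Base→L→R→G→Q→A→Base: 16+4+15+10+22+32 = 99
Base→L→R→A→G→Q→Base: 16+4+23+18+10+17 = 88
Base→L→R→A→Q→G→Base: 16+4+23+22+10+27 = 102
Base→L→R→Q→G→A→Base: 16+4+5+10+18+32 = 85
Base→L→R→Q→A→G→Base: 16+4+5+22+18+27 = 92
Base→L→G→R→A→Q→Base: 16+13+15+23+22+17 = 106
Base→L→G→R→Q→A→Base: 16+13+15+5+22+32 = 103
Base→L→G→A→R→Q→Base: 16+13+18+23+5+17 = 92
Base→L→G→A→Q→R→Base: 16+13+18+22+5+12 = 86
Base→L→G→Q→R→A→Base: 16+13+10+5+23+32 = 99
Base→L→G→Q→A→R→Base: 16+13+10+22+23+12 = 96
Base→L→A→R→G→Q→Base: 16+19+23+15+10+17 = 100
Base→L→A→R→Q→G→Base: 16+19+23+5+10+27 = 100
… (46 more)
Base→R→L→Q→G→A→Base: 12+4+3+10+18+32 = 79  ← best
The minimum is 79.
One optimal route: Base → R → L → Q → G → A → Base (or its reverse).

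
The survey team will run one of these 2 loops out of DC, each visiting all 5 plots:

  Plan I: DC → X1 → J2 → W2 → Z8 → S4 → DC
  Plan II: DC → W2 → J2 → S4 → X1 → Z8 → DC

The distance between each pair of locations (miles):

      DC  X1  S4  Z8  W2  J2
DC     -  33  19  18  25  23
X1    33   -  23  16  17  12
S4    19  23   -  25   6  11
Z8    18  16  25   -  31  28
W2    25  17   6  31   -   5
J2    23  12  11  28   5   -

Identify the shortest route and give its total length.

Shortest is Plan II, total 98 miles.

Plan I: 33 + 12 + 5 + 31 + 25 + 19 = 125
Plan II: 25 + 5 + 11 + 23 + 16 + 18 = 98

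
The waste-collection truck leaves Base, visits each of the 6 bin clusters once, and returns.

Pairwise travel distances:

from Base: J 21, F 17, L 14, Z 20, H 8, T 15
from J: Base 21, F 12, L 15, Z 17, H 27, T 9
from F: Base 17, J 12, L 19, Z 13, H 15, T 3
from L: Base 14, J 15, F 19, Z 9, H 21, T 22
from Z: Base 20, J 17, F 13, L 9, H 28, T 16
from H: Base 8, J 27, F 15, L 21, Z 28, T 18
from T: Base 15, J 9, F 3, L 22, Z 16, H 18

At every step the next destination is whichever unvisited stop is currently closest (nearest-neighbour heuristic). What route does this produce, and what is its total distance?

Total distance 79 via the nearest-neighbour route Base → H → F → T → J → L → Z → Base.

At Base the remaining stops are H 8, L 14, T 15, F 17, Z 20, J 21; go to H.
At H the remaining stops are F 15, T 18, L 21, J 27, Z 28; go to F.
At F the remaining stops are T 3, J 12, Z 13, L 19; go to T.
At T the remaining stops are J 9, Z 16, L 22; go to J.
At J the remaining stops are L 15, Z 17; go to L.
At L the remaining stops are Z 9; go to Z.
Return Z→Base: 20.
Total = 8 + 15 + 3 + 9 + 15 + 9 + 20 = 79.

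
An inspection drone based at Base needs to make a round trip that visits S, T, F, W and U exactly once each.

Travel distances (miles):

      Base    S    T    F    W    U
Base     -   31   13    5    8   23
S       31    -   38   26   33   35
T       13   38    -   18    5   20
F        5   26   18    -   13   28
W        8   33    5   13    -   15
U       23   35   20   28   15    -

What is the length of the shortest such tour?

Shortest round trip = 99 miles.

With 5 stops there are 5!/2 = 60 distinct round trips (a route and its reverse cost the same).
Base → S → T → F → W → U → Base: 31+38+18+13+15+23 = 138
Base → S → T → F → U → W → Base: 31+38+18+28+15+8 = 138
Base → S → T → W → F → U → Base: 31+38+5+13+28+23 = 138
Base → S → T → W → U → F → Base: 31+38+5+15+28+5 = 122
Base → S → T → U → F → W → Base: 31+38+20+28+13+8 = 138
Base → S → T → U → W → F → Base: 31+38+20+15+13+5 = 122
Base → S → F → T → W → U → Base: 31+26+18+5+15+23 = 118
Base → S → F → T → U → W → Base: 31+26+18+20+15+8 = 118
Base → S → F → W → T → U → Base: 31+26+13+5+20+23 = 118
Base → S → F → W → U → T → Base: 31+26+13+15+20+13 = 118
Base → S → F → U → T → W → Base: 31+26+28+20+5+8 = 118
Base → S → F → U → W → T → Base: 31+26+28+15+5+13 = 118
Base → S → W → T → F → U → Base: 31+33+5+18+28+23 = 138
Base → S → W → T → U → F → Base: 31+33+5+20+28+5 = 122
… (46 more)
Base → T → W → U → S → F → Base: 13+5+15+35+26+5 = 99  ← best
The minimum is 99.
One optimal route: Base → T → W → U → S → F → Base (or its reverse).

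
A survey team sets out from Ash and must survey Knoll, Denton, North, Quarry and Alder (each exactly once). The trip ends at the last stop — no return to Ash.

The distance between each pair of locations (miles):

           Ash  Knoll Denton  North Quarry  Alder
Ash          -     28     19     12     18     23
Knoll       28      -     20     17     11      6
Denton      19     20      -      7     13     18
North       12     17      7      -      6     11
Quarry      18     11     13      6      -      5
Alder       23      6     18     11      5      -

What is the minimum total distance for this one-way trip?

There are 5! = 120 possible orderings.
Ash - Knoll - Denton - North - Quarry - Alder: 28+20+7+6+5 = 66
Ash - Knoll - Denton - North - Alder - Quarry: 28+20+7+11+5 = 71
Ash - Knoll - Denton - Quarry - North - Alder: 28+20+13+6+11 = 78
Ash - Knoll - Denton - Quarry - Alder - North: 28+20+13+5+11 = 77
Ash - Knoll - Denton - Alder - North - Quarry: 28+20+18+11+6 = 83
Ash - Knoll - Denton - Alder - Quarry - North: 28+20+18+5+6 = 77
Ash - Knoll - North - Denton - Quarry - Alder: 28+17+7+13+5 = 70
Ash - Knoll - North - Denton - Alder - Quarry: 28+17+7+18+5 = 75
Ash - Knoll - North - Quarry - Denton - Alder: 28+17+6+13+18 = 82
Ash - Knoll - North - Quarry - Alder - Denton: 28+17+6+5+18 = 74
Ash - Knoll - North - Alder - Denton - Quarry: 28+17+11+18+13 = 87
Ash - Knoll - North - Alder - Quarry - Denton: 28+17+11+5+13 = 74
Ash - Knoll - Quarry - Denton - North - Alder: 28+11+13+7+11 = 70
Ash - Knoll - Quarry - Denton - Alder - North: 28+11+13+18+11 = 81
… (106 more)
Ash - Denton - North - Quarry - Alder - Knoll: 19+7+6+5+6 = 43  ← best
The minimum is 43.
One shortest path: Ash → Denton → North → Quarry → Alder → Knoll.

Shortest open route: 43 miles.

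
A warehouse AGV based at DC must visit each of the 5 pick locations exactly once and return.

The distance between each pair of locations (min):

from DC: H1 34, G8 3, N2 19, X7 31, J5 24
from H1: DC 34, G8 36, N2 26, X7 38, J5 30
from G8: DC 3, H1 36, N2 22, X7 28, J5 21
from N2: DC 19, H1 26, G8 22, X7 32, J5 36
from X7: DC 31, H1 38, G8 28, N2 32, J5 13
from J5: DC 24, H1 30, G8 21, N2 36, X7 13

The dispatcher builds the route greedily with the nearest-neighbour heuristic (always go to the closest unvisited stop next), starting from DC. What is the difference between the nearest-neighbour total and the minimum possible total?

The nearest-neighbour route is 10 min longer than optimal.

DC: G8=3, N2=19, J5=24, X7=31, H1=34 ⇒ G8
G8: J5=21, N2=22, X7=28, H1=36 ⇒ J5
J5: X7=13, H1=30, N2=36 ⇒ X7
X7: N2=32, H1=38 ⇒ N2
N2: H1=26 ⇒ H1
NN route DC → G8 → J5 → X7 → N2 → H1 → DC costs 129.
Optimal: DC → G8 → X7 → J5 → H1 → N2 → DC costs 119 (by enumerating all 60 distinct tours).
Excess = 129 − 119 = 10.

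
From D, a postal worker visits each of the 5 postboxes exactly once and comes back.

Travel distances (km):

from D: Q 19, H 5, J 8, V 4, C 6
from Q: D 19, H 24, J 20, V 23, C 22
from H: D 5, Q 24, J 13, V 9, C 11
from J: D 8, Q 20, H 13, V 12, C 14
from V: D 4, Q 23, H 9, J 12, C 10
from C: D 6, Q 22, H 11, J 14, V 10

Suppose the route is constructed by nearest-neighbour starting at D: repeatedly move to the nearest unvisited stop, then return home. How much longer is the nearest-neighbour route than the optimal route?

D: V=4, H=5, C=6, J=8, Q=19 ⇒ V
V: H=9, C=10, J=12, Q=23 ⇒ H
H: C=11, J=13, Q=24 ⇒ C
C: J=14, Q=22 ⇒ J
J: Q=20 ⇒ Q
NN route D → V → H → C → J → Q → D costs 77.
Optimal: D → H → J → Q → C → V → D costs 74 (by enumerating all 60 distinct tours).
Excess = 77 − 74 = 3.

3 km longer than the optimal tour.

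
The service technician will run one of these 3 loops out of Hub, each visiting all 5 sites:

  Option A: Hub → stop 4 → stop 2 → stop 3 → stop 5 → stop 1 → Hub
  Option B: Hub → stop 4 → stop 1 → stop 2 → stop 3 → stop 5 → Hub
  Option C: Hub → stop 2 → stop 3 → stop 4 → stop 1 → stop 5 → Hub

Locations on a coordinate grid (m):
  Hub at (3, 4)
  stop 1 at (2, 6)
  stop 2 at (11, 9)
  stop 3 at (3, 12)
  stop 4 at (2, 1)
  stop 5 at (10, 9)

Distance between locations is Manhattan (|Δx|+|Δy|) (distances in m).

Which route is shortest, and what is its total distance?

Shortest is Option B, total 54 m.

Option A: 4 + 17 + 11 + 10 + 11 + 3 = 56
Option B: 4 + 5 + 12 + 11 + 10 + 12 = 54
Option C: 13 + 11 + 12 + 5 + 11 + 12 = 64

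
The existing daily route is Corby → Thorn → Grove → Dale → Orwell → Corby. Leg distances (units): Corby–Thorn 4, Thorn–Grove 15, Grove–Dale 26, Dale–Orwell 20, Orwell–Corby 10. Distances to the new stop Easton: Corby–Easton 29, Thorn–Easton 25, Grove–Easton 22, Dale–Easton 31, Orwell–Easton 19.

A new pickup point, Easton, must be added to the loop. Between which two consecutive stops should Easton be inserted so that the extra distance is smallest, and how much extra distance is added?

Insertion cost between consecutive stops i–j is d(i,Easton) + d(Easton,j) − d(i,j):
  between Corby and Thorn: 29 + 25 − 4 = 50
  between Thorn and Grove: 25 + 22 − 15 = 32
  between Grove and Dale: 22 + 31 − 26 = 27
  between Dale and Orwell: 31 + 19 − 20 = 30
  between Orwell and Corby: 19 + 29 − 10 = 38
Cheapest insertion is between Grove and Dale, adding 27.
New total = 75 + 27 = 102.

Adding 27 by placing Easton on the Grove–Dale leg.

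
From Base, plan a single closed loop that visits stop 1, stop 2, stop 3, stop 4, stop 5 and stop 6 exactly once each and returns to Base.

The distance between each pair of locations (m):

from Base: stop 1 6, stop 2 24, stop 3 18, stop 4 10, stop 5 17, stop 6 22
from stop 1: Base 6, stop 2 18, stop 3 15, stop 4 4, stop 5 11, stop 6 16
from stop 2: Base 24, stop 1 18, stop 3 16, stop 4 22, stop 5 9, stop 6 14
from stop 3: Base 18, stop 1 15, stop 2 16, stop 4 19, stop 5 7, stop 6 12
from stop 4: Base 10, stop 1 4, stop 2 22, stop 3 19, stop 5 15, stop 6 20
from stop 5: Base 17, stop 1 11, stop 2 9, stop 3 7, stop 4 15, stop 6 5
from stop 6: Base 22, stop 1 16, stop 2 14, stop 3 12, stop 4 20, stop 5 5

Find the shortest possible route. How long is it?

Base→stop 1→stop 2→stop 3→stop 4→stop 5→stop 6→Base: 6+18+16+19+15+5+22 = 101
Base→stop 1→stop 2→stop 3→stop 4→stop 6→stop 5→Base: 6+18+16+19+20+5+17 = 101
Base→stop 1→stop 2→stop 3→stop 5→stop 4→stop 6→Base: 6+18+16+7+15+20+22 = 104
Base→stop 1→stop 2→stop 3→stop 5→stop 6→stop 4→Base: 6+18+16+7+5+20+10 = 82
Base→stop 1→stop 2→stop 3→stop 6→stop 4→stop 5→Base: 6+18+16+12+20+15+17 = 104
Base→stop 1→stop 2→stop 3→stop 6→stop 5→stop 4→Base: 6+18+16+12+5+15+10 = 82
Base→stop 1→stop 2→stop 4→stop 3→stop 5→stop 6→Base: 6+18+22+19+7+5+22 = 99
Base→stop 1→stop 2→stop 4→stop 3→stop 6→stop 5→Base: 6+18+22+19+12+5+17 = 99
… (352 more)
Base→stop 1→stop 4→stop 2→stop 5→stop 6→stop 3→Base: 6+4+22+9+5+12+18 = 76  ← best
The minimum is 76.
One optimal route: Base → stop 1 → stop 4 → stop 2 → stop 5 → stop 6 → stop 3 → Base (or its reverse).

Minimum total distance: 76 m.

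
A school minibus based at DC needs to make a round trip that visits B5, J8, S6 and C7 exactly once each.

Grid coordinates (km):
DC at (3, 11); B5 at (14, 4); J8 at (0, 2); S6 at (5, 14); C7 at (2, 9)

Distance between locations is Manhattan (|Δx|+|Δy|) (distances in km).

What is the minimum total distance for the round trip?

52 km — the shortest possible round trip.

With 4 stops there are 4!/2 = 12 distinct round trips (a route and its reverse cost the same).
DC → B5 → J8 → S6 → C7 → DC: 18+16+17+8+3 = 62
DC → B5 → J8 → C7 → S6 → DC: 18+16+9+8+5 = 56
DC → B5 → S6 → J8 → C7 → DC: 18+19+17+9+3 = 66
DC → B5 → S6 → C7 → J8 → DC: 18+19+8+9+12 = 66
DC → B5 → C7 → J8 → S6 → DC: 18+17+9+17+5 = 66
DC → B5 → C7 → S6 → J8 → DC: 18+17+8+17+12 = 72
DC → J8 → B5 → S6 → C7 → DC: 12+16+19+8+3 = 58
DC → J8 → B5 → C7 → S6 → DC: 12+16+17+8+5 = 58
DC → J8 → S6 → B5 → C7 → DC: 12+17+19+17+3 = 68
DC → J8 → C7 → B5 → S6 → DC: 12+9+17+19+5 = 62
DC → S6 → B5 → J8 → C7 → DC: 5+19+16+9+3 = 52
DC → S6 → J8 → B5 → C7 → DC: 5+17+16+17+3 = 58
The minimum is 52.
One optimal route: DC → S6 → B5 → J8 → C7 → DC (or its reverse).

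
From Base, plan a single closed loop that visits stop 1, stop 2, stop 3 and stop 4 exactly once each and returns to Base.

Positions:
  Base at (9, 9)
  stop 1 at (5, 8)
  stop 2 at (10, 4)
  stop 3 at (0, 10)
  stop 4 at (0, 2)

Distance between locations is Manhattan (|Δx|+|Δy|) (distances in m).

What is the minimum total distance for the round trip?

Minimum total distance: 38 m.

With 4 stops there are 4!/2 = 12 distinct round trips (a route and its reverse cost the same).
Base-stop 1-stop 2-stop 3-stop 4-Base: 5+9+16+8+16 = 54
Base-stop 1-stop 2-stop 4-stop 3-Base: 5+9+12+8+10 = 44
Base-stop 1-stop 3-stop 2-stop 4-Base: 5+7+16+12+16 = 56
Base-stop 1-stop 3-stop 4-stop 2-Base: 5+7+8+12+6 = 38
Base-stop 1-stop 4-stop 2-stop 3-Base: 5+11+12+16+10 = 54
Base-stop 1-stop 4-stop 3-stop 2-Base: 5+11+8+16+6 = 46
Base-stop 2-stop 1-stop 3-stop 4-Base: 6+9+7+8+16 = 46
Base-stop 2-stop 1-stop 4-stop 3-Base: 6+9+11+8+10 = 44
Base-stop 2-stop 3-stop 1-stop 4-Base: 6+16+7+11+16 = 56
Base-stop 2-stop 4-stop 1-stop 3-Base: 6+12+11+7+10 = 46
Base-stop 3-stop 1-stop 2-stop 4-Base: 10+7+9+12+16 = 54
Base-stop 3-stop 2-stop 1-stop 4-Base: 10+16+9+11+16 = 62
The minimum is 38.
One optimal route: Base → stop 1 → stop 3 → stop 4 → stop 2 → Base (or its reverse).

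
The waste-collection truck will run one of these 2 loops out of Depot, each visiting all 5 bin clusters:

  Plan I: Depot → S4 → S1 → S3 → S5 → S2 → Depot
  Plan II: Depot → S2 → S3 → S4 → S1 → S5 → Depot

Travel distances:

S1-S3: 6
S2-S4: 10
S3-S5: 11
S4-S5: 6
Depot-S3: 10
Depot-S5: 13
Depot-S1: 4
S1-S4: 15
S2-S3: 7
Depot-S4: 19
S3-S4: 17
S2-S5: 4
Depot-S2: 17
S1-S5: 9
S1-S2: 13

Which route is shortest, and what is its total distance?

Plan I: 19 + 15 + 6 + 11 + 4 + 17 = 72
Plan II: 17 + 7 + 17 + 15 + 9 + 13 = 78

Shortest is Plan I, total 72.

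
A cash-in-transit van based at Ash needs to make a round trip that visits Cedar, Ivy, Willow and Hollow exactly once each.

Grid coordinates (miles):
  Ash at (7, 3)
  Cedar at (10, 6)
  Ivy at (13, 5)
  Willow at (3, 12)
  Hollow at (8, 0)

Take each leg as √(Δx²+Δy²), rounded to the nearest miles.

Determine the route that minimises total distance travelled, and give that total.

Minimum total distance: 32 miles.

With 4 stops there are 4!/2 = 12 distinct round trips (a route and its reverse cost the same).
Ash-Cedar-Ivy-Willow-Hollow-Ash: 4+3+12+13+3 = 35
Ash-Cedar-Ivy-Hollow-Willow-Ash: 4+3+7+13+10 = 37
Ash-Cedar-Willow-Ivy-Hollow-Ash: 4+9+12+7+3 = 35
Ash-Cedar-Willow-Hollow-Ivy-Ash: 4+9+13+7+6 = 39
Ash-Cedar-Hollow-Ivy-Willow-Ash: 4+6+7+12+10 = 39
Ash-Cedar-Hollow-Willow-Ivy-Ash: 4+6+13+12+6 = 41
Ash-Ivy-Cedar-Willow-Hollow-Ash: 6+3+9+13+3 = 34
Ash-Ivy-Cedar-Hollow-Willow-Ash: 6+3+6+13+10 = 38
Ash-Ivy-Willow-Cedar-Hollow-Ash: 6+12+9+6+3 = 36
Ash-Ivy-Hollow-Cedar-Willow-Ash: 6+7+6+9+10 = 38
Ash-Willow-Cedar-Ivy-Hollow-Ash: 10+9+3+7+3 = 32
Ash-Willow-Ivy-Cedar-Hollow-Ash: 10+12+3+6+3 = 34
The minimum is 32.
One optimal route: Ash → Willow → Cedar → Ivy → Hollow → Ash (or its reverse).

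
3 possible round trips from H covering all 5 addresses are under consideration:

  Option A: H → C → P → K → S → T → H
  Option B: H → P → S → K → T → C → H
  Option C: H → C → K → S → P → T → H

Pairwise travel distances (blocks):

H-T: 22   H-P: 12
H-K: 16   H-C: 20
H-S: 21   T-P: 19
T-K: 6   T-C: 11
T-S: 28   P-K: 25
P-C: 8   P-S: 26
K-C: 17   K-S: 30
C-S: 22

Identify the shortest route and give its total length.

Shortest is Option B, total 105 blocks.

Option A: 20 + 8 + 25 + 30 + 28 + 22 = 133
Option B: 12 + 26 + 30 + 6 + 11 + 20 = 105
Option C: 20 + 17 + 30 + 26 + 19 + 22 = 134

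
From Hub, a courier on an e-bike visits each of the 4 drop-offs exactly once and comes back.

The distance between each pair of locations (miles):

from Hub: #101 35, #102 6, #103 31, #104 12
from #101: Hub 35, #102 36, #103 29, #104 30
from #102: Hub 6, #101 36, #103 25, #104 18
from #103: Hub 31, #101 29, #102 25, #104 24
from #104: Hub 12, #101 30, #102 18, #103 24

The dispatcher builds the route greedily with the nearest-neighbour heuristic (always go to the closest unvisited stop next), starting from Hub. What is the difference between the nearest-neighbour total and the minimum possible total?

Hub: #102=6, #104=12, #103=31, #101=35 ⇒ #102
#102: #104=18, #103=25, #101=36 ⇒ #104
#104: #103=24, #101=30 ⇒ #103
#103: #101=29 ⇒ #101
NN route Hub → #102 → #104 → #103 → #101 → Hub costs 112.
Optimal: Hub → #102 → #103 → #101 → #104 → Hub costs 102 (by enumerating all 12 distinct tours).
Excess = 112 − 102 = 10.

The nearest-neighbour route is 10 miles longer than optimal.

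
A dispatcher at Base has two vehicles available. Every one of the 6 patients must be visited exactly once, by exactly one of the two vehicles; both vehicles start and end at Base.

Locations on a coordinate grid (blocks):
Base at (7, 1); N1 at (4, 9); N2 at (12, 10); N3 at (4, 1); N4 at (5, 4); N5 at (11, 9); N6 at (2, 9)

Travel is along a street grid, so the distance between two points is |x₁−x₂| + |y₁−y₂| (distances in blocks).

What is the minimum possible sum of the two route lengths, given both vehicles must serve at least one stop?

44 blocks — the smallest possible combined total.

Try each way of splitting the stops between the two vehicles (each non-empty) and, for each split, find the best tour for each vehicle:
  {N1} + {N2, N3, N4, N5, N6}: 22 + 40 = 62
  {N2} + {N1, N3, N4, N5, N6}: 28 + 36 = 64
  {N1, N2} + {N3, N4, N5, N6}: 34 + 36 = 70
  {N3} + {N1, N2, N4, N5, N6}: 6 + 38 = 44
  {N1, N3} + {N2, N4, N5, N6}: 22 + 38 = 60
  {N2, N3} + {N1, N4, N5, N6}: 34 + 34 = 68
  … (31 splits in total)
Best: vehicle 1 Base → N3 → Base = 6; vehicle 2 Base → N2 → N5 → N1 → N6 → N4 → Base = 38; combined 44.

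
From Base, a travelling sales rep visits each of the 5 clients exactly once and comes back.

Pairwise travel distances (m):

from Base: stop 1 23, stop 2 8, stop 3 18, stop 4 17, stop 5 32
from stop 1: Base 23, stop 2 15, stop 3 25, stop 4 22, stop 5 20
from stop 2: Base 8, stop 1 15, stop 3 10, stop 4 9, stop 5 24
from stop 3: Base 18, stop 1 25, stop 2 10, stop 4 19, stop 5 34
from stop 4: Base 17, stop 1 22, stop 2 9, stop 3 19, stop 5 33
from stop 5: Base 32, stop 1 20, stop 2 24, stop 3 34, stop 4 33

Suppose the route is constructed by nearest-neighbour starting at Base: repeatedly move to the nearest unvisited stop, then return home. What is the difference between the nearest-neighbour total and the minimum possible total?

Base: stop 2=8, stop 4=17, stop 3=18, stop 1=23, stop 5=32 ⇒ stop 2
stop 2: stop 4=9, stop 3=10, stop 1=15, stop 5=24 ⇒ stop 4
stop 4: stop 3=19, stop 1=22, stop 5=33 ⇒ stop 3
stop 3: stop 1=25, stop 5=34 ⇒ stop 1
stop 1: stop 5=20 ⇒ stop 5
NN route Base → stop 2 → stop 4 → stop 3 → stop 1 → stop 5 → Base costs 113.
Optimal: Base → stop 2 → stop 3 → stop 4 → stop 1 → stop 5 → Base costs 111 (by enumerating all 60 distinct tours).
Excess = 113 − 111 = 2.

2 m longer than the optimal tour.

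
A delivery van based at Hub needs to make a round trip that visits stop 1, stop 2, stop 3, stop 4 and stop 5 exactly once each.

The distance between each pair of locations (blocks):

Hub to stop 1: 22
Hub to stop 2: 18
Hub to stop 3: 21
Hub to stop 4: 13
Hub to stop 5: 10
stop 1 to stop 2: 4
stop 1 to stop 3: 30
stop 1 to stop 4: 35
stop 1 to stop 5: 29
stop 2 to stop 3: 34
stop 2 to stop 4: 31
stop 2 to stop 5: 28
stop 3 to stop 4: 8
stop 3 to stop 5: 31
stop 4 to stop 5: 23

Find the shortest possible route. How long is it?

93 blocks — the shortest possible round trip.

There are 60 distinct closed tours to check (reversals are equivalent).
Hub → stop 1 → stop 2 → stop 3 → stop 4 → stop 5 → Hub: 22+4+34+8+23+10 = 101
Hub → stop 1 → stop 2 → stop 3 → stop 5 → stop 4 → Hub: 22+4+34+31+23+13 = 127
Hub → stop 1 → stop 2 → stop 4 → stop 3 → stop 5 → Hub: 22+4+31+8+31+10 = 106
Hub → stop 1 → stop 2 → stop 4 → stop 5 → stop 3 → Hub: 22+4+31+23+31+21 = 132
Hub → stop 1 → stop 2 → stop 5 → stop 3 → stop 4 → Hub: 22+4+28+31+8+13 = 106
Hub → stop 1 → stop 2 → stop 5 → stop 4 → stop 3 → Hub: 22+4+28+23+8+21 = 106
Hub → stop 1 → stop 3 → stop 2 → stop 4 → stop 5 → Hub: 22+30+34+31+23+10 = 150
Hub → stop 1 → stop 3 → stop 2 → stop 5 → stop 4 → Hub: 22+30+34+28+23+13 = 150
Hub → stop 1 → stop 3 → stop 4 → stop 2 → stop 5 → Hub: 22+30+8+31+28+10 = 129
Hub → stop 1 → stop 3 → stop 4 → stop 5 → stop 2 → Hub: 22+30+8+23+28+18 = 129
Hub → stop 1 → stop 3 → stop 5 → stop 2 → stop 4 → Hub: 22+30+31+28+31+13 = 155
Hub → stop 1 → stop 3 → stop 5 → stop 4 → stop 2 → Hub: 22+30+31+23+31+18 = 155
Hub → stop 1 → stop 4 → stop 2 → stop 3 → stop 5 → Hub: 22+35+31+34+31+10 = 163
Hub → stop 1 → stop 4 → stop 2 → stop 5 → stop 3 → Hub: 22+35+31+28+31+21 = 168
… (46 more)
Hub → stop 2 → stop 1 → stop 3 → stop 4 → stop 5 → Hub: 18+4+30+8+23+10 = 93  ← best
The minimum is 93.
One optimal route: Hub → stop 2 → stop 1 → stop 3 → stop 4 → stop 5 → Hub (or its reverse).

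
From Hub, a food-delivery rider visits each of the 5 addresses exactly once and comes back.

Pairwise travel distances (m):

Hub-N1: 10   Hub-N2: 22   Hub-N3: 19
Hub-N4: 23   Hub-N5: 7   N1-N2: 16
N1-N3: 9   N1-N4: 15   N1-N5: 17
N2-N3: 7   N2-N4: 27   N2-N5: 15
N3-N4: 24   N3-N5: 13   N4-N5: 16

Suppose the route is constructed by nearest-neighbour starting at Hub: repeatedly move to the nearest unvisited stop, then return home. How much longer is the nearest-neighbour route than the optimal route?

Hub: N5=7, N1=10, N3=19, N2=22, N4=23 ⇒ N5
N5: N3=13, N2=15, N4=16, N1=17 ⇒ N3
N3: N2=7, N1=9, N4=24 ⇒ N2
N2: N1=16, N4=27 ⇒ N1
N1: N4=15 ⇒ N4
NN route Hub → N5 → N3 → N2 → N1 → N4 → Hub costs 81.
Optimal: Hub → N1 → N3 → N2 → N4 → N5 → Hub costs 76 (by enumerating all 60 distinct tours).
Excess = 81 − 76 = 5.

5 m longer than the optimal tour.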